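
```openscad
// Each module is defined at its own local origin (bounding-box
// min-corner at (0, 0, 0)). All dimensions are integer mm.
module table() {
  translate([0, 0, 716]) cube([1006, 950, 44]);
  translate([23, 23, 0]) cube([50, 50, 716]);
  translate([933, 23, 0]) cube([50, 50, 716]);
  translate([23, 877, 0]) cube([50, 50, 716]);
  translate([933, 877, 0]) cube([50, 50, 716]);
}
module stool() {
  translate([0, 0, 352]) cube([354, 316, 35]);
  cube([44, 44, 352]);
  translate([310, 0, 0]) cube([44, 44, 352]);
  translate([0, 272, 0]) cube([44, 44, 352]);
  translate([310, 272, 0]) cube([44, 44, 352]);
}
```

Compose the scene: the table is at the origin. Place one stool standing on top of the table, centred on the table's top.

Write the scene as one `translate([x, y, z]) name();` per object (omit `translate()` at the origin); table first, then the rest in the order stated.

table();
translate([326, 317, 760]) stool();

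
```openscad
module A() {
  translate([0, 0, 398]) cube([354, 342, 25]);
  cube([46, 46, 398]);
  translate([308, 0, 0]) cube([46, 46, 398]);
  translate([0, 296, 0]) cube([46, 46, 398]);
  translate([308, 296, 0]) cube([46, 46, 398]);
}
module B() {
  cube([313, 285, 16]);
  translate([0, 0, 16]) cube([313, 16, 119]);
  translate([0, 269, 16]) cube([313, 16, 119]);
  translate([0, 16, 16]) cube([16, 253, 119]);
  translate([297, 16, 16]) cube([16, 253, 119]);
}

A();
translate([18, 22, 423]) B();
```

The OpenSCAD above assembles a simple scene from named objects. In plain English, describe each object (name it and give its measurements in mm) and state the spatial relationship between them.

A is a four-legged stool. The seat is a 354×342×25 mm slab whose top surface is at z = 423 mm; four square legs, each 46×46 mm in cross-section, run from the floor (z = 0) to the underside of the seat, each flush with a corner of the seat.

B is an open-topped rectangular box: outside dimensions 313×285×135 mm, with a uniform wall and base thickness of 16 mm. The base is a full 313×285 slab on the floor; four walls sit on top of the base. The front and back walls (the −y and +y sides) span the full width; the two side walls fit between them.

The open box is on top of the stool.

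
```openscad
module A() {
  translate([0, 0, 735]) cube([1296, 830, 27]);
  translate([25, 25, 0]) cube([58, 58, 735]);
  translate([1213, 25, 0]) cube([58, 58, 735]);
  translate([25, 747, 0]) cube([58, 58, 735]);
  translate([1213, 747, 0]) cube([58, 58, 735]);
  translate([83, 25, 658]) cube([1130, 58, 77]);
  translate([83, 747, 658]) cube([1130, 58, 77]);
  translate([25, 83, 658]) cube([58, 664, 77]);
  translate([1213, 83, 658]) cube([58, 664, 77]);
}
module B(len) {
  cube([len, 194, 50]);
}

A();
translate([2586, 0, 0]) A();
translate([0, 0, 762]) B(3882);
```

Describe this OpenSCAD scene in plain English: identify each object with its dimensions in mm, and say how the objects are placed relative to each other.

A is a rectangular dining table. The top is 1296×830×27 mm with its upper surface at z = 762 mm. It stands on four 58×58 mm square legs, each inset 25 mm from the nearest pair of top edges, running from the floor to the underside of the top. Four apron rails, 58 mm thick and 77 mm tall, run between adjacent legs with their top edges flush with the underside of the top and their outer faces flush with the legs' outer faces.

B is a rectangular beam 3882 mm long (x), 194 mm deep (y), 50 mm thick (z).

The beam spans the tops of two tables placed 1290 mm apart, resting at z = 762 mm.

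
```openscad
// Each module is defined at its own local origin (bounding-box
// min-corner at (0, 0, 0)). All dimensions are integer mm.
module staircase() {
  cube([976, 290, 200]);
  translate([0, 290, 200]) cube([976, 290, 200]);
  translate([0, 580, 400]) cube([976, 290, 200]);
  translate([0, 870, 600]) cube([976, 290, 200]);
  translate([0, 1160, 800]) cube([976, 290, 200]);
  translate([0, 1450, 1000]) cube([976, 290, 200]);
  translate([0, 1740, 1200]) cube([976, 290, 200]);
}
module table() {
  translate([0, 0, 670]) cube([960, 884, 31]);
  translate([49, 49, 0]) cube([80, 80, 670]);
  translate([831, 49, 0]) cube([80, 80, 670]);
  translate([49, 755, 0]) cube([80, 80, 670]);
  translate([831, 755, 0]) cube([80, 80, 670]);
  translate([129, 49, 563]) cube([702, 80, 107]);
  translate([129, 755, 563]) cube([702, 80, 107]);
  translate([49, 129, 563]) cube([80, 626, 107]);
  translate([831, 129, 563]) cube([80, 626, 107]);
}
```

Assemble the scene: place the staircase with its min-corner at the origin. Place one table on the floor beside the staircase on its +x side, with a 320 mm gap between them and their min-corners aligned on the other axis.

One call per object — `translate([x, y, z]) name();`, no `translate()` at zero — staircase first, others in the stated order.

staircase();
translate([1296, 0, 0]) table();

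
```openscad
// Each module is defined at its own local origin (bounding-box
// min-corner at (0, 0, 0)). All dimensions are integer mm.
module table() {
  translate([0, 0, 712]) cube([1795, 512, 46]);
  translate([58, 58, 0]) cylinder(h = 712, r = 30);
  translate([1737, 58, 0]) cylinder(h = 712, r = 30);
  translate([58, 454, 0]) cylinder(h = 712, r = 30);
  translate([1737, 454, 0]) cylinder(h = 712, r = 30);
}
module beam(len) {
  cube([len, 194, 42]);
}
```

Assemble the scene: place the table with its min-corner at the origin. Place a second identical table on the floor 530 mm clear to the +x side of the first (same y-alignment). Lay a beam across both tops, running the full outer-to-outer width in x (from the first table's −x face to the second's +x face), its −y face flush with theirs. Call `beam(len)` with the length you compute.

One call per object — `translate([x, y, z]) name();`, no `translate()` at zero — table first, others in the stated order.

table();
translate([2325, 0, 0]) table();
translate([0, 0, 758]) beam(4120);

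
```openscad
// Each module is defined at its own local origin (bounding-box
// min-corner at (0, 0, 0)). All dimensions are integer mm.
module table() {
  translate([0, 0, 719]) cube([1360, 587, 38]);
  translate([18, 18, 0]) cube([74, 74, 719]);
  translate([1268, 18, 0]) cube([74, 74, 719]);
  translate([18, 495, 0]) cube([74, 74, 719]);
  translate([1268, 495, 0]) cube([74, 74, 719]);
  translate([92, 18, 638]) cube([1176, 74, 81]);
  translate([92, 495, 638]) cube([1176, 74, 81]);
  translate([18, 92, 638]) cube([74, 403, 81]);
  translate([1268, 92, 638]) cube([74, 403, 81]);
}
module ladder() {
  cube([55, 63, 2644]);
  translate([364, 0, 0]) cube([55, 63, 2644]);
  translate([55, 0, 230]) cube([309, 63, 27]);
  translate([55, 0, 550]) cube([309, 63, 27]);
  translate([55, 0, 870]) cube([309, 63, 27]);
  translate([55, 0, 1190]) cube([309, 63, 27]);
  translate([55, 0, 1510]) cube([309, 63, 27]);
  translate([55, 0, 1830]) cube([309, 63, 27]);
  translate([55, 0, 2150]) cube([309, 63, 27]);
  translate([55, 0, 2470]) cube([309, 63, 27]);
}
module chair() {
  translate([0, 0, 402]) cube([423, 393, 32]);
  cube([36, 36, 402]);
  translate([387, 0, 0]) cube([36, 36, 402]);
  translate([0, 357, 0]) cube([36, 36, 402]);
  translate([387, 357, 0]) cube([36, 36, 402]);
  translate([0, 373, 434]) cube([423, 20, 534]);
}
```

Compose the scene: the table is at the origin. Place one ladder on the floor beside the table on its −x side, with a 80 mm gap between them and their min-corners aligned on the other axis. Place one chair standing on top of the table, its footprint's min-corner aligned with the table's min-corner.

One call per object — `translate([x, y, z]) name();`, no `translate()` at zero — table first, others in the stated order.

table();
translate([-499, 0, 0]) ladder();
translate([0, 0, 757]) chair();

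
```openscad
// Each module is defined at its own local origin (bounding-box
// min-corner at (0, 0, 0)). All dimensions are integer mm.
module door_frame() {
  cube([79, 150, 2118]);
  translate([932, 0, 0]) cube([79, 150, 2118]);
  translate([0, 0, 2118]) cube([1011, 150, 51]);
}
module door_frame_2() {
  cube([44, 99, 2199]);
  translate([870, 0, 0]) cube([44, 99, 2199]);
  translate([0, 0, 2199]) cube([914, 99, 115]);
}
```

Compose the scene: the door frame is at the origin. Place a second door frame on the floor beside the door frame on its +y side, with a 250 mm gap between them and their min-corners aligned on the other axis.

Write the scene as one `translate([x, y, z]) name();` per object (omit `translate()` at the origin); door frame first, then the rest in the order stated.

door_frame();
translate([0, 400, 0]) door_frame_2();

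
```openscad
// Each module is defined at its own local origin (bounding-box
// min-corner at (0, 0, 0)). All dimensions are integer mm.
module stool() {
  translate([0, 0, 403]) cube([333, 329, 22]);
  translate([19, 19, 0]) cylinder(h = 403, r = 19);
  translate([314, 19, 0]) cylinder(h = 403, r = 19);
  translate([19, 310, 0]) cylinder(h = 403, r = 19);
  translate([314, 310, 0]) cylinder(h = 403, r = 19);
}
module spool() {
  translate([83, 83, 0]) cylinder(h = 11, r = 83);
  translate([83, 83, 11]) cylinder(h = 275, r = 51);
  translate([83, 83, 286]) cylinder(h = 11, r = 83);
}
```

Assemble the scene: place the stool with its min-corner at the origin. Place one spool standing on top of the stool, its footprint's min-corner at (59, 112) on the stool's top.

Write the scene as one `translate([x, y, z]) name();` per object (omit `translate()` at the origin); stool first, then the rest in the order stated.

stool();
translate([59, 112, 425]) spool();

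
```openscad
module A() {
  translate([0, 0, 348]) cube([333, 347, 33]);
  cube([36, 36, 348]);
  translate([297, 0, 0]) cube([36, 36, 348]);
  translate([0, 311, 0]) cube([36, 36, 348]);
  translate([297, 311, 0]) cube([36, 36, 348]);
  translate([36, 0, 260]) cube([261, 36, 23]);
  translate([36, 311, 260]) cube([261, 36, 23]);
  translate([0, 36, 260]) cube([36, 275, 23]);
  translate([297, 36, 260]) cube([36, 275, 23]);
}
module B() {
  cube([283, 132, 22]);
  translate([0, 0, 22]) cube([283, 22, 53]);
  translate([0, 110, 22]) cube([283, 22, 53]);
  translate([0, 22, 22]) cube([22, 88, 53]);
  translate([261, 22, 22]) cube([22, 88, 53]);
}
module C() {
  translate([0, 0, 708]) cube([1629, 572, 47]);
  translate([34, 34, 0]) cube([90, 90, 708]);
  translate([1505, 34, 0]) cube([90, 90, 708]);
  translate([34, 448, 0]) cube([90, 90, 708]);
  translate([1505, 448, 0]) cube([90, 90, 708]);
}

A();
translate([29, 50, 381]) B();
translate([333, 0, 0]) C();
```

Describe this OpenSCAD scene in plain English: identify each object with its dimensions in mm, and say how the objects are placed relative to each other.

A is a four-legged stool. The seat is 333×347 mm, 33 mm thick, top at z = 381 mm. It stands on four square legs, each 36×36 mm in cross-section, from z = 0 to the seat underside, each flush with a corner of the seat. Four stretchers, 36 mm wide and 23 mm tall, connect adjacent legs with their undersides at z = 260 mm, each running between the inner faces of the legs it joins and aligned with the legs' outer faces on the other axis.

B is an open storage box with external size 283×132×75 mm and wall thickness 22 mm (the base is also 22 mm thick). The base covers the whole footprint; the four walls stand on the base, with the y-facing walls full-width and the x-facing walls fitting between their inner faces.

C is a table: top 1629 mm (x) × 572 mm (y), 47 mm thick, upper face at z = 755 mm, on four 90×90 mm square legs, each inset 34 mm from the nearest pair of top edges, running from z = 0 to the bottom of the top.

The open box is on top of the stool. The table is against the stool's +x side, with their −y faces flush.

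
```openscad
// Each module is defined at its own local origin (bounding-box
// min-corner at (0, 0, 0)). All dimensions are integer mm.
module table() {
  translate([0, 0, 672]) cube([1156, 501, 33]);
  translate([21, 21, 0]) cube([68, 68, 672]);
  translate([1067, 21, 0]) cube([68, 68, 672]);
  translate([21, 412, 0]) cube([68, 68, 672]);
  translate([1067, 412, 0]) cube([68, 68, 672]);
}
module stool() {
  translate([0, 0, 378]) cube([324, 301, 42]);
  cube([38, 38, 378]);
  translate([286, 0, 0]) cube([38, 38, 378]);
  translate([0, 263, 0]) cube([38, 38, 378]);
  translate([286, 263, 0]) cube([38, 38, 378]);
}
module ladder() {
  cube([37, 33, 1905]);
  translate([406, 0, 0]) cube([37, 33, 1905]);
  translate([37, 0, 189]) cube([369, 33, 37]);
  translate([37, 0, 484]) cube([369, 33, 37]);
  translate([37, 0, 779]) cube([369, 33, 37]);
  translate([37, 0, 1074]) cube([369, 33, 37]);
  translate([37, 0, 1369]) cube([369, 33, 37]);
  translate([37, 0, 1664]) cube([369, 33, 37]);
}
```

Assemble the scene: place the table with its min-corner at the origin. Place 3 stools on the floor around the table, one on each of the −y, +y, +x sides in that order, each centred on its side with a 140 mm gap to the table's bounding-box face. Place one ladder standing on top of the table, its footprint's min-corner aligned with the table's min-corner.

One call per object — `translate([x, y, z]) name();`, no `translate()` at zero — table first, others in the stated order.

table();
translate([416, -441, 0]) stool();
translate([416, 641, 0]) stool();
translate([1296, 100, 0]) stool();
translate([0, 0, 705]) ladder();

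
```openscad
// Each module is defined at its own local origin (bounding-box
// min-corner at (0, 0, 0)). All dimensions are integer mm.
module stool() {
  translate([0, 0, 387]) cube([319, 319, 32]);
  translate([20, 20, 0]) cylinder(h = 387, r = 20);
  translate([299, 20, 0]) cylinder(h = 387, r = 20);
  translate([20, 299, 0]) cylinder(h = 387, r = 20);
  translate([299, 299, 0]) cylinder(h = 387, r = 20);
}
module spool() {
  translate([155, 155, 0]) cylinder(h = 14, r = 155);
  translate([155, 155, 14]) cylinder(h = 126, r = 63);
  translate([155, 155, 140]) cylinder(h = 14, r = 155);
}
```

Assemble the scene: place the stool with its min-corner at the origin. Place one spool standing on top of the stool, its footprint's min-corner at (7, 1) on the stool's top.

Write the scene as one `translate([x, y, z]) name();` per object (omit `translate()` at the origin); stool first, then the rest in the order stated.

stool();
translate([7, 1, 419]) spool();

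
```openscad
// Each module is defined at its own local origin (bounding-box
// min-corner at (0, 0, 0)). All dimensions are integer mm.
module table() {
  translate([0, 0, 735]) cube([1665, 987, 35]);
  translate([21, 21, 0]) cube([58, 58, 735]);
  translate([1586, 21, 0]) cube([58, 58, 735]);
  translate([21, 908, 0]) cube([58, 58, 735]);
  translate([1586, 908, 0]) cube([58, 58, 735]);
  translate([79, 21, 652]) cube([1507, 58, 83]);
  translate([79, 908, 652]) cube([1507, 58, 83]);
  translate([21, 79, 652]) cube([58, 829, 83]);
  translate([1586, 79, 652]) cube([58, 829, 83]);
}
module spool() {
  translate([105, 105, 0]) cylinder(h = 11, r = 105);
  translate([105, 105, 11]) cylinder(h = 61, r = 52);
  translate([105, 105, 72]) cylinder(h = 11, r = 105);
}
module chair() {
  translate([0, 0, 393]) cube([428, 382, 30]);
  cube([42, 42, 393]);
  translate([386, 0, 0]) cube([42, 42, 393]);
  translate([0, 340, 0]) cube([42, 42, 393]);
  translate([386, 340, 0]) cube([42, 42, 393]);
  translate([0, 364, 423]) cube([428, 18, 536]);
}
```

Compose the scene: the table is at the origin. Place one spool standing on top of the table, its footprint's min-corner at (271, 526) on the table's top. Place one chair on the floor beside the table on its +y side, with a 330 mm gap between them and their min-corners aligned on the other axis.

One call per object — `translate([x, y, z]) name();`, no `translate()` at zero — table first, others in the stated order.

table();
translate([271, 526, 770]) spool();
translate([0, 1317, 0]) chair();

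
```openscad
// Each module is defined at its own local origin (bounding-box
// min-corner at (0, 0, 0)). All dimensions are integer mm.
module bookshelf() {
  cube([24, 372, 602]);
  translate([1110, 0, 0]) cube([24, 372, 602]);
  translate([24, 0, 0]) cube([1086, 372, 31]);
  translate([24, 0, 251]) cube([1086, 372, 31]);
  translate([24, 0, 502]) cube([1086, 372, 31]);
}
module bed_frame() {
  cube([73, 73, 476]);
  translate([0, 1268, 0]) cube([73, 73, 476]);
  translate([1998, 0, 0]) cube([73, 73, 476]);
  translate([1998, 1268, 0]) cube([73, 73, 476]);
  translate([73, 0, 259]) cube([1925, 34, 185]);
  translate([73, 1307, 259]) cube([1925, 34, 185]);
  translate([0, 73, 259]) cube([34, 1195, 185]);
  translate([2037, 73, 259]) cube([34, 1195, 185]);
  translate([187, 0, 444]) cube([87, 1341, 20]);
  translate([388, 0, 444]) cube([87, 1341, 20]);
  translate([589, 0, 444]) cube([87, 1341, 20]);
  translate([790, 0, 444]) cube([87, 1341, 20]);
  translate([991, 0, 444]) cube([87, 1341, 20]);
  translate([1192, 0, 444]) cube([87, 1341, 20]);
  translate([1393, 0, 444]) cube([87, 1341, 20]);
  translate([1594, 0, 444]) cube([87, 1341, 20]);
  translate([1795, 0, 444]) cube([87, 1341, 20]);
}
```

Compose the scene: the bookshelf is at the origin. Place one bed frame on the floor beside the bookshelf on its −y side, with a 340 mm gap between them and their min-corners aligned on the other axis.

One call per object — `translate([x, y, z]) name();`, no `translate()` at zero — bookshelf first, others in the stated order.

bookshelf();
translate([0, -1681, 0]) bed_frame();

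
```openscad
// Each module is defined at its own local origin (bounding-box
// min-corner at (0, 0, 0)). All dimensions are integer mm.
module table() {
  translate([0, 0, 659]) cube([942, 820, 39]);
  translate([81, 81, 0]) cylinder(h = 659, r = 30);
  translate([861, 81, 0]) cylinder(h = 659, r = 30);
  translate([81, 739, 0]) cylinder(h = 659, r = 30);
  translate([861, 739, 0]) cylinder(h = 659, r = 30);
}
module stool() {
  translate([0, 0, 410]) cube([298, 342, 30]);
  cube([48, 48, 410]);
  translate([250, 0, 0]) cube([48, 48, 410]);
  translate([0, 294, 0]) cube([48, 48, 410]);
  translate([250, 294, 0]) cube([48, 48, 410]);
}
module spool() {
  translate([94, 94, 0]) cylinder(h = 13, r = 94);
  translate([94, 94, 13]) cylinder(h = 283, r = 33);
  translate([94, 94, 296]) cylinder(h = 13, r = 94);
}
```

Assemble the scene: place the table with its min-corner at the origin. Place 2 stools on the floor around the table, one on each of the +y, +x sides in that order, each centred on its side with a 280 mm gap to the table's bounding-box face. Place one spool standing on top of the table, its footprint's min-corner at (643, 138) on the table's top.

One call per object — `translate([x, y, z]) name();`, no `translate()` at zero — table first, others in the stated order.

table();
translate([322, 1100, 0]) stool();
translate([1222, 239, 0]) stool();
translate([643, 138, 698]) spool();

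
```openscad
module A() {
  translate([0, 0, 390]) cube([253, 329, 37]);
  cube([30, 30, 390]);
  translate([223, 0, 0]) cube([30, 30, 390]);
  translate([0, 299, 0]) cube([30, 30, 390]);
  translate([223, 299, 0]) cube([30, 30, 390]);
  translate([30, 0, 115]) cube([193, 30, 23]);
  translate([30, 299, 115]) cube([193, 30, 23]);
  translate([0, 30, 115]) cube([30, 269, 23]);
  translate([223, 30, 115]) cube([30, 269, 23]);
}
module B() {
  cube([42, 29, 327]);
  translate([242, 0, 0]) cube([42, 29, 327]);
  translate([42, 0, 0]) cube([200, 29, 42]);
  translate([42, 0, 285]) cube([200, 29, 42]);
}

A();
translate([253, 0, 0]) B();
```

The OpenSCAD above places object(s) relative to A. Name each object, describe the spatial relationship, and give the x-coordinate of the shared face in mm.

A is a stool. B is a picture frame. The picture frame is against the stool's +x side, with their −y faces flush. The x-coordinate of the shared face is 253 mm.

The stool's +x face and the picture frame's −x face are both at x = 253 mm.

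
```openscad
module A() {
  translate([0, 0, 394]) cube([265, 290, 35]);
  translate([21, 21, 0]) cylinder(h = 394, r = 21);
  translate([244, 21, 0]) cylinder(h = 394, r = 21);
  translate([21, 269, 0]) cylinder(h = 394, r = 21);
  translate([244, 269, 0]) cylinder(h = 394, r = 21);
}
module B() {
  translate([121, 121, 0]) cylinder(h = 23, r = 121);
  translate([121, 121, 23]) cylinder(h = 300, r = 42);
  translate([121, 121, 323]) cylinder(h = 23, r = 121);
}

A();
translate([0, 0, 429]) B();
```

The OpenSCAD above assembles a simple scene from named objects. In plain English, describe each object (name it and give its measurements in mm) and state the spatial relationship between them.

A is a four-legged stool. The seat is a 265×290×35 mm slab whose top surface is at z = 429 mm; four round legs, each 42 mm in diameter, run from the floor (z = 0) to the underside of the seat, each leg's axis is inset half a diameter from the nearest pair of seat edges (so the leg's bounding box is flush with the corner).

B is a spool: two coaxial disc flanges of radius 121 mm and thickness 23 mm, joined by a core cylinder of radius 42 mm and height 300 mm. The lower flange rests on z = 0 and the three cylinders share a vertical axis.

The spool is on top of the stool.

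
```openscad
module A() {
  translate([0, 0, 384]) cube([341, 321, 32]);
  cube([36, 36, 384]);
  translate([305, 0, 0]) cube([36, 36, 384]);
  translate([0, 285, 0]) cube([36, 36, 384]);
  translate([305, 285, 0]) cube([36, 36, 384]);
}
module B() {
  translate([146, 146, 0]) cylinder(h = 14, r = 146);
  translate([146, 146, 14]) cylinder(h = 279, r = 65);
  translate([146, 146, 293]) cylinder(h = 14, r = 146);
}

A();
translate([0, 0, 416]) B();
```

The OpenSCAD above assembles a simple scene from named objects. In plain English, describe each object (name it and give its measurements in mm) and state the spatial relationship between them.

A is a four-legged stool. The seat is a 341×321×32 mm slab whose top surface is at z = 416 mm; four square legs, each 36×36 mm in cross-section, run from the floor (z = 0) to the underside of the seat, each flush with a corner of the seat.

B is a spool: two coaxial disc flanges of radius 146 mm and thickness 14 mm, joined by a core cylinder of radius 65 mm and height 279 mm. The lower flange rests on z = 0 and the three cylinders share a vertical axis.

The spool is on top of the stool.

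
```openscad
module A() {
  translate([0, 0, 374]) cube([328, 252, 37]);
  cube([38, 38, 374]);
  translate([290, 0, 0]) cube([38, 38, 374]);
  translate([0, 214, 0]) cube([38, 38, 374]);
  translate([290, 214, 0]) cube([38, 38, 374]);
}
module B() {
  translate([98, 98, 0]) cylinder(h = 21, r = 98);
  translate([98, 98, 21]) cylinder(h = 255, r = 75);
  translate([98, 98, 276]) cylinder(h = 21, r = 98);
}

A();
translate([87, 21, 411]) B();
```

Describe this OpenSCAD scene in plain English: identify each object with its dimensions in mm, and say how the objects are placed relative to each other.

A is a four-legged stool. The seat is a 328×252×37 mm slab whose top surface is at z = 411 mm; four square legs, each 38×38 mm in cross-section, run from the floor (z = 0) to the underside of the seat, each flush with a corner of the seat.

B is a spool: two coaxial disc flanges of radius 98 mm and thickness 21 mm, joined by a core cylinder of radius 75 mm and height 255 mm. The lower flange rests on z = 0 and the three cylinders share a vertical axis.

The spool is on top of the stool.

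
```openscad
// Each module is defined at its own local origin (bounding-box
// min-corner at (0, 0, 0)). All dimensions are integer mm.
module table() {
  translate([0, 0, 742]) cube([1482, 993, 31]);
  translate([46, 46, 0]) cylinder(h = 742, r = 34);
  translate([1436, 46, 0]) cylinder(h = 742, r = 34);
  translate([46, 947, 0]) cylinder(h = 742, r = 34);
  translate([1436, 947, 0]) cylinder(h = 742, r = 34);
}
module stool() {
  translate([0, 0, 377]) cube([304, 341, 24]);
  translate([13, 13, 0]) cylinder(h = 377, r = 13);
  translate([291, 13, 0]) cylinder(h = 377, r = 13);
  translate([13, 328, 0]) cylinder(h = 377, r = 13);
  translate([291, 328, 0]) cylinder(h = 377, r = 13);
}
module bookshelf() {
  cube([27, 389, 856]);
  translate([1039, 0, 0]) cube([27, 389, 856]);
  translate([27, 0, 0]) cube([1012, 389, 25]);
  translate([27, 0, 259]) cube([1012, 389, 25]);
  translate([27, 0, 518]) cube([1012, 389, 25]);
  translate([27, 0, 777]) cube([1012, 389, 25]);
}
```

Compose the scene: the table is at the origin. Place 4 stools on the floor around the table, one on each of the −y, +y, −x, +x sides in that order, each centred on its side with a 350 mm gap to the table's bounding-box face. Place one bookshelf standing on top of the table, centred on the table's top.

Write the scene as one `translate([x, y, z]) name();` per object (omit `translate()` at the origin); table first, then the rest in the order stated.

table();
translate([589, -691, 0]) stool();
translate([589, 1343, 0]) stool();
translate([-654, 326, 0]) stool();
translate([1832, 326, 0]) stool();
translate([208, 302, 773]) bookshelf();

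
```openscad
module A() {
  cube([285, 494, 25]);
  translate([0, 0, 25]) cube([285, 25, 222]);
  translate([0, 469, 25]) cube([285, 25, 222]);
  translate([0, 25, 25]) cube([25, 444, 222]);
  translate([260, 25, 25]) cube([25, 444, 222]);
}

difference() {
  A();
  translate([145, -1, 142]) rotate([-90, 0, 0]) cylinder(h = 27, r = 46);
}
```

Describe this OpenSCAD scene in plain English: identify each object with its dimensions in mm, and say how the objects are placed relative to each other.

A is an open-topped rectangular box: outside dimensions 285×494×247 mm, with a uniform wall and base thickness of 25 mm. The base is a full 285×494 slab on the floor; four walls sit on top of the base. The front and back walls (the −y and +y sides) span the full width; the two side walls fit between them.

The open box has a circular hole of radius 46 mm through its front wall, centred at (x = 145, z = 142).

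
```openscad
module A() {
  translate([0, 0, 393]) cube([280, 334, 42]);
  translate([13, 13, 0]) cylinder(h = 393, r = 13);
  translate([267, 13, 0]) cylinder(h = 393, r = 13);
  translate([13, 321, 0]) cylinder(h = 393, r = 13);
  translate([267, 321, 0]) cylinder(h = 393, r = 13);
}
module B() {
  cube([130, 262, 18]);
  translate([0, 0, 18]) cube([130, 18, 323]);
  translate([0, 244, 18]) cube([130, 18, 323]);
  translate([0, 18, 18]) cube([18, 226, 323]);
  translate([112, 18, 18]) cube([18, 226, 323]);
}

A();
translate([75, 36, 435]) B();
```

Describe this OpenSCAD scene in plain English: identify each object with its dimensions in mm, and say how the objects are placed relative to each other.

A is a four-legged stool. The seat is 280×334 mm, 42 mm thick, top at z = 435 mm. It stands on four round legs, each 26 mm in diameter, from z = 0 to the seat underside, each leg's axis is inset half a diameter from the nearest pair of seat edges (so the leg's bounding box is flush with the corner).

B is an open storage box with external size 130×262×341 mm and wall thickness 18 mm (the base is also 18 mm thick). The base covers the whole footprint; the four walls stand on the base, with the y-facing walls full-width and the x-facing walls fitting between their inner faces.

The open box is on top of the stool, centred.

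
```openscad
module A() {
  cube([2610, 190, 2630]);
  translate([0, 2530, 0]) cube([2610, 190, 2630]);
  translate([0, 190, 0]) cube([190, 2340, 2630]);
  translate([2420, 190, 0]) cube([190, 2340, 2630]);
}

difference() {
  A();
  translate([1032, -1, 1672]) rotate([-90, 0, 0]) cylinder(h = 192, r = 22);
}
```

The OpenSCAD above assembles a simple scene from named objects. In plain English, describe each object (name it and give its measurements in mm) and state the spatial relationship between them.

A is the wall frame of a small rectangular building: four walls, each 2630 mm tall and 190 mm thick, enclosing a footprint 2610 mm (x) by 2720 mm (y) outside-to-outside, with no floor or roof. The front and back walls (the −y and +y sides) span the full width; the two side walls fit between them.

The house frame has a circular hole of radius 22 mm through its front wall, centred at (x = 1032, z = 1672).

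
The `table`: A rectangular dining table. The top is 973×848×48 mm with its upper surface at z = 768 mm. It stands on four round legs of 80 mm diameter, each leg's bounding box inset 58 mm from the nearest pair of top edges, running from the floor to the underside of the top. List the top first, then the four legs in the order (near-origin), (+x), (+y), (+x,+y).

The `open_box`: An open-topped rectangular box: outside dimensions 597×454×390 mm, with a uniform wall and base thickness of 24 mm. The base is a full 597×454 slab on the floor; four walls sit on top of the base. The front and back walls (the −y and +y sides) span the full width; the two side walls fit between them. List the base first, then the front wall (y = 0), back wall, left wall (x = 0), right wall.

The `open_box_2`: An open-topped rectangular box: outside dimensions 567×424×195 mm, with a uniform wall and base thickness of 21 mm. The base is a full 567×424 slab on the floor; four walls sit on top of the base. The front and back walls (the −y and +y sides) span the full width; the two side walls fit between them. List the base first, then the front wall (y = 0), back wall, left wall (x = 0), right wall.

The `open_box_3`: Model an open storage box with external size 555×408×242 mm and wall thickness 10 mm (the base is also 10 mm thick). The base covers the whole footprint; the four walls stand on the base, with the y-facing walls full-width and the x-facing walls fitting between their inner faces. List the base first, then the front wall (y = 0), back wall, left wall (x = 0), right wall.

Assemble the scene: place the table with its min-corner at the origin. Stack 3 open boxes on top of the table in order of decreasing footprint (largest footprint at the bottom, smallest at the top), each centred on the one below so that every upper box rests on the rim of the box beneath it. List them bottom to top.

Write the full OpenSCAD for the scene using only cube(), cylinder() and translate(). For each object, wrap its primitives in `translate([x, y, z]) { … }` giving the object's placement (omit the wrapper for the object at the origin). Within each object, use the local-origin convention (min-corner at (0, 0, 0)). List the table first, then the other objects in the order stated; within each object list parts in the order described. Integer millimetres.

translate([0, 0, 720]) cube([973, 848, 48]);
translate([98, 98, 0]) cylinder(h = 720, r = 40);
translate([875, 98, 0]) cylinder(h = 720, r = 40);
translate([98, 750, 0]) cylinder(h = 720, r = 40);
translate([875, 750, 0]) cylinder(h = 720, r = 40);
translate([188, 197, 768]) {
  cube([597, 454, 24]);
  translate([0, 0, 24]) cube([597, 24, 366]);
  translate([0, 430, 24]) cube([597, 24, 366]);
  translate([0, 24, 24]) cube([24, 406, 366]);
  translate([573, 24, 24]) cube([24, 406, 366]);
}
translate([203, 212, 1158]) {
  cube([567, 424, 21]);
  translate([0, 0, 21]) cube([567, 21, 174]);
  translate([0, 403, 21]) cube([567, 21, 174]);
  translate([0, 21, 21]) cube([21, 382, 174]);
  translate([546, 21, 21]) cube([21, 382, 174]);
}
translate([209, 220, 1353]) {
  cube([555, 408, 10]);
  translate([0, 0, 10]) cube([555, 10, 232]);
  translate([0, 398, 10]) cube([555, 10, 232]);
  translate([0, 10, 10]) cube([10, 388, 232]);
  translate([545, 10, 10]) cube([10, 388, 232]);
}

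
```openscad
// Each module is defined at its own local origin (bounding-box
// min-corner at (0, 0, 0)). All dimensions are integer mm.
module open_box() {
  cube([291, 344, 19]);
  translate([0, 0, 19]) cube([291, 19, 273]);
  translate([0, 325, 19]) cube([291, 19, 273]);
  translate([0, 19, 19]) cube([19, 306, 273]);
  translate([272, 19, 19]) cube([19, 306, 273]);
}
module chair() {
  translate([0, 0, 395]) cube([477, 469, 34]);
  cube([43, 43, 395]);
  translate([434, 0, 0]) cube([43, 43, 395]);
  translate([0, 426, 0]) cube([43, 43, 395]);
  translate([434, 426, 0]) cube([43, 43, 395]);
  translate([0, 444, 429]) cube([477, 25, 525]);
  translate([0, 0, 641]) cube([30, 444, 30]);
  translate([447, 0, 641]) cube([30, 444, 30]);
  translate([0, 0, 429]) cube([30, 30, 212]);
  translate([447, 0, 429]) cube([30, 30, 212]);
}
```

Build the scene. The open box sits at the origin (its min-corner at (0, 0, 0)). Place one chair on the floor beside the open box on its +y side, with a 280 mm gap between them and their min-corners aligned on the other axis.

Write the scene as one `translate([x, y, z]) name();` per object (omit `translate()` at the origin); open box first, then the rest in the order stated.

open_box();
translate([0, 624, 0]) chair();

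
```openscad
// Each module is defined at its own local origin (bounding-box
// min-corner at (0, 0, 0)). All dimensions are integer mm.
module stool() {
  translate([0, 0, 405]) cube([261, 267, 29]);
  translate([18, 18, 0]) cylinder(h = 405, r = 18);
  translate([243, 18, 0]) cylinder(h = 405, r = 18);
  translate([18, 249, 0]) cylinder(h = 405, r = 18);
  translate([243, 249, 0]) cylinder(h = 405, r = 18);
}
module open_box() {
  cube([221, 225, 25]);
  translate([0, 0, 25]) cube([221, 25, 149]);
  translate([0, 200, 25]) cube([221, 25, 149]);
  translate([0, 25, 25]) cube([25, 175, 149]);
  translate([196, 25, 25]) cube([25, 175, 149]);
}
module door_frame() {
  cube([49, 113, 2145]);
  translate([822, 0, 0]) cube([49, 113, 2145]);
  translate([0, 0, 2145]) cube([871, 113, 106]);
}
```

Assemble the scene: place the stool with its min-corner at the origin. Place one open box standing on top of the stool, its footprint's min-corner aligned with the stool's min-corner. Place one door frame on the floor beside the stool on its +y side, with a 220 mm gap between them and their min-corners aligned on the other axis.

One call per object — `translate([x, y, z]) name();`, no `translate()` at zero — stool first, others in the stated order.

stool();
translate([0, 0, 434]) open_box();
translate([0, 487, 0]) door_frame();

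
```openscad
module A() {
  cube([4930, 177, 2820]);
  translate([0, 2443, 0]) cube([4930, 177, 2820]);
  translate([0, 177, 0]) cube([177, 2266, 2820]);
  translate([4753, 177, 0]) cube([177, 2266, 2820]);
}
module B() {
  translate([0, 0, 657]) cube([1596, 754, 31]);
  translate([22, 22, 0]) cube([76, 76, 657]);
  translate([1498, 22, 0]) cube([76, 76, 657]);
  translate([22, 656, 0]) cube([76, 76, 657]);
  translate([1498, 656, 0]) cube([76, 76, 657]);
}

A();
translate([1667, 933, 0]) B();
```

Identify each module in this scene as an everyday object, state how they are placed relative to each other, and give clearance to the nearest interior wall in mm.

A is a house frame. B is a table. The table sits inside the house frame, centred. The clearance to the nearest interior wall is 756 mm.

Clearances: x = 1490, y = 756; minimum 756 mm.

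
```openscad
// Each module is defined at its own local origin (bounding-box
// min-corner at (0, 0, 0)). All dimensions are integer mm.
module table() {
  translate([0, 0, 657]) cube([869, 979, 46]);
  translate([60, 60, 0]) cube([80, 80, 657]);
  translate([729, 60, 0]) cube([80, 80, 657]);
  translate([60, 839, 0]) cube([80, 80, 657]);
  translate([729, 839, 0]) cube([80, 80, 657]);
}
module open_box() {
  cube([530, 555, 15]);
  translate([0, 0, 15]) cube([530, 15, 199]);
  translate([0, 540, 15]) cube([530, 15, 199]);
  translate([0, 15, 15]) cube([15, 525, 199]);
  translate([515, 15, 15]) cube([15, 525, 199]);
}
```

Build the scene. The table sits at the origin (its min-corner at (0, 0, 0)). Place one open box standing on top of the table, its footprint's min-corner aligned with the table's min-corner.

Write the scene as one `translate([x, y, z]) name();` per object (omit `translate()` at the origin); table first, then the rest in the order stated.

table();
translate([0, 0, 703]) open_box();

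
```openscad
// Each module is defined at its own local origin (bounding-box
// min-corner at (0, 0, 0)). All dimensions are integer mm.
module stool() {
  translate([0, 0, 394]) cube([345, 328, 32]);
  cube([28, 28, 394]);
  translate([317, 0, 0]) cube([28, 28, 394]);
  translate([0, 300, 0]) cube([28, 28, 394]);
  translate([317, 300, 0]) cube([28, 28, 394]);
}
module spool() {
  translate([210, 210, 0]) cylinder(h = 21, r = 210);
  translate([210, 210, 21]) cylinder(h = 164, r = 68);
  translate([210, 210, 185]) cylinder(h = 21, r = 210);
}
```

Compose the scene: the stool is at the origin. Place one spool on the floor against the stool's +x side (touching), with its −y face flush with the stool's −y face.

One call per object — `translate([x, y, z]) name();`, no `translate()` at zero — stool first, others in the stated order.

stool();
translate([345, 0, 0]) spool();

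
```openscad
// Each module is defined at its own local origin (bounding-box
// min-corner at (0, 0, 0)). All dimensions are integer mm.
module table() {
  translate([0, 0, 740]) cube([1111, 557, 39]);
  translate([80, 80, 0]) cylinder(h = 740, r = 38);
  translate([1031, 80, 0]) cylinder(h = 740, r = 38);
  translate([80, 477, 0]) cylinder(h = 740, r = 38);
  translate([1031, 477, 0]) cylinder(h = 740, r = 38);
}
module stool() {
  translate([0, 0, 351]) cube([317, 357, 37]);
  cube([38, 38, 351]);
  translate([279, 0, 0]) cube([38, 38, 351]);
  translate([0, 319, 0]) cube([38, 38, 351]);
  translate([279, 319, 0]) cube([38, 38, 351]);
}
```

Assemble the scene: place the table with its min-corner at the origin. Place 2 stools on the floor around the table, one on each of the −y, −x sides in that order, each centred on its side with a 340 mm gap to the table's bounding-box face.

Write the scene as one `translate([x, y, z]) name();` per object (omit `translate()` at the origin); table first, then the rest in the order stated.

table();
translate([397, -697, 0]) stool();
translate([-657, 100, 0]) stool();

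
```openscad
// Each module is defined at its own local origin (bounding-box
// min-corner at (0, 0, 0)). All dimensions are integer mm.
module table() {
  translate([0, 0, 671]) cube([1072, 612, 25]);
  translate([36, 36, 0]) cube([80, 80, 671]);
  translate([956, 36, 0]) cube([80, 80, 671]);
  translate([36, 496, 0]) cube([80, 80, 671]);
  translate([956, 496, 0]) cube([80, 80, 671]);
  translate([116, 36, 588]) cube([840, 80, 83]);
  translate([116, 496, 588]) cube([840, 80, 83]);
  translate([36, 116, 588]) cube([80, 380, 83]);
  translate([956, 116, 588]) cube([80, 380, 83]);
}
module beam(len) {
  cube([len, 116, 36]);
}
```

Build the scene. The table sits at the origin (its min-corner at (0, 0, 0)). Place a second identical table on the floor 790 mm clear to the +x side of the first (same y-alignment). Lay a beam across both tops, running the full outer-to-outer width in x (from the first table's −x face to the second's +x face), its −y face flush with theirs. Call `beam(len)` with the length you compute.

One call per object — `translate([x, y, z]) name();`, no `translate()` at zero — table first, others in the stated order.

table();
translate([1862, 0, 0]) table();
translate([0, 0, 696]) beam(2934);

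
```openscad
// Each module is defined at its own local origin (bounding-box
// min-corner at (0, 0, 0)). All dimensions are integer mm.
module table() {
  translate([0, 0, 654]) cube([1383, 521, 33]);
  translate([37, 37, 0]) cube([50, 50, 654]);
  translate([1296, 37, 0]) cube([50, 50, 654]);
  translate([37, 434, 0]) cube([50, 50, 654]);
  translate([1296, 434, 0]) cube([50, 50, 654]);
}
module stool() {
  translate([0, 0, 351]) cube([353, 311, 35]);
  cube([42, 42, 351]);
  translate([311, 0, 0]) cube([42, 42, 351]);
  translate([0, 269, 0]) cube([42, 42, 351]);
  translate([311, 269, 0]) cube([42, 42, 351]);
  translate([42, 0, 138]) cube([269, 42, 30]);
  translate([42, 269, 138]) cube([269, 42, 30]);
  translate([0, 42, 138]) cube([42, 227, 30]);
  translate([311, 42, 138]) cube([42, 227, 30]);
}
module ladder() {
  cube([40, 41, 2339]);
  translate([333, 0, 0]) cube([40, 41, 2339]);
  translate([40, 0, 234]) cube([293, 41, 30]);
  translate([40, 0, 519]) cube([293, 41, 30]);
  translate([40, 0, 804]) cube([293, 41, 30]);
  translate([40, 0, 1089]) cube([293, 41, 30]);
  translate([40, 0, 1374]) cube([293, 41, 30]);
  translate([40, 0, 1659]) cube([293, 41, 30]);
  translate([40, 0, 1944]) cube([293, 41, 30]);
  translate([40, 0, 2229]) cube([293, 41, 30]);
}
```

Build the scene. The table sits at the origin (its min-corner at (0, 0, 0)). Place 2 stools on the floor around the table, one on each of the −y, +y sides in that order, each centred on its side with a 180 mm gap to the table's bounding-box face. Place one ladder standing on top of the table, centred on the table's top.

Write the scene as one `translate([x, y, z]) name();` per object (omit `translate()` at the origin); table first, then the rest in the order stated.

table();
translate([515, -491, 0]) stool();
translate([515, 701, 0]) stool();
translate([505, 240, 687]) ladder();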